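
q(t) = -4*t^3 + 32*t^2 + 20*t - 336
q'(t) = -12*t^2 + 64*t + 20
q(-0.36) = -338.87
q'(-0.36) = -4.60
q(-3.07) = 19.93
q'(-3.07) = -289.58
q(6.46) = 50.27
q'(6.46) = -67.34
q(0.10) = -333.68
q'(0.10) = 26.28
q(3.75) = -21.94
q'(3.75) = 91.25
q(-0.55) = -336.65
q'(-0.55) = -18.83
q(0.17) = -331.69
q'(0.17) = 30.53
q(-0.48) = -337.78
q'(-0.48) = -13.48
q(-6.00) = 1560.00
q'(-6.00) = -796.00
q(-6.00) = 1560.00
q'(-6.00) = -796.00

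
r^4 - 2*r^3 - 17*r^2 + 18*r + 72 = (r - 4)*(r - 3)*(r + 2)*(r + 3)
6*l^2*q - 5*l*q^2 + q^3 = q*(-3*l + q)*(-2*l + q)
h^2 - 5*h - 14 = (h - 7)*(h + 2)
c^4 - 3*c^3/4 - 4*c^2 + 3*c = c*(c - 2)*(c - 3/4)*(c + 2)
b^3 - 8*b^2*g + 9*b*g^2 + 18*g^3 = (b - 6*g)*(b - 3*g)*(b + g)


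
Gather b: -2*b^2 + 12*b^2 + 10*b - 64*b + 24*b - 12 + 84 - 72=10*b^2 - 30*b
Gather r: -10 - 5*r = -5*r - 10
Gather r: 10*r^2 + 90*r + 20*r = 10*r^2 + 110*r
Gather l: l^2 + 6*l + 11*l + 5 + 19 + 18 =l^2 + 17*l + 42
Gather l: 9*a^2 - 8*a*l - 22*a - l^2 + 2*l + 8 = 9*a^2 - 22*a - l^2 + l*(2 - 8*a) + 8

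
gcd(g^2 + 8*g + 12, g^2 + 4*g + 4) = g + 2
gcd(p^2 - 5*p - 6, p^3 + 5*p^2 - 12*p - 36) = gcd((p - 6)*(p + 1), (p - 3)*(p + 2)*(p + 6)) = 1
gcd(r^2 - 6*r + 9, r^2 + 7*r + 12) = 1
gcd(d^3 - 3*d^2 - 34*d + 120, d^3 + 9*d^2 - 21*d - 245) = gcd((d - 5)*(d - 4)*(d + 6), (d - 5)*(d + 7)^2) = d - 5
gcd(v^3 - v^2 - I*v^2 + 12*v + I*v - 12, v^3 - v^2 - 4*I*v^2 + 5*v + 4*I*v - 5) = v - 1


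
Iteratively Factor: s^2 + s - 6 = (s - 2)*(s + 3)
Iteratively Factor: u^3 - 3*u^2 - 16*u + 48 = (u - 4)*(u^2 + u - 12) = (u - 4)*(u - 3)*(u + 4)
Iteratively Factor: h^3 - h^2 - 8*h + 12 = (h - 2)*(h^2 + h - 6) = (h - 2)*(h + 3)*(h - 2)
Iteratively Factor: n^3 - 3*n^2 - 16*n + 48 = (n - 4)*(n^2 + n - 12) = (n - 4)*(n + 4)*(n - 3)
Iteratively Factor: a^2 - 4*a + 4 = (a - 2)*(a - 2)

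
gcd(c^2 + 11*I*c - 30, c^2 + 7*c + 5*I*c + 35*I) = c + 5*I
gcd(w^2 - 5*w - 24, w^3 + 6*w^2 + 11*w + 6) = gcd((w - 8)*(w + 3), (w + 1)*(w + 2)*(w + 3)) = w + 3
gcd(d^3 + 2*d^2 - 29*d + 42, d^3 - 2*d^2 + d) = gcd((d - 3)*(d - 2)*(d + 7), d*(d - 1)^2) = 1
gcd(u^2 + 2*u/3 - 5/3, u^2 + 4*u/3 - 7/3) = u - 1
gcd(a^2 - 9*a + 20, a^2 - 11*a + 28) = a - 4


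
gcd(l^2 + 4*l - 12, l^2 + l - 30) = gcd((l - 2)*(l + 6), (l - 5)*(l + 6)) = l + 6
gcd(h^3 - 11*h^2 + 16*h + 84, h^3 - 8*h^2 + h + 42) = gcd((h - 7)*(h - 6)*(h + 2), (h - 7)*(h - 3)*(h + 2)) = h^2 - 5*h - 14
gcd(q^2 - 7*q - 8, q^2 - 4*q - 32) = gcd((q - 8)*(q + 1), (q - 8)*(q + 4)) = q - 8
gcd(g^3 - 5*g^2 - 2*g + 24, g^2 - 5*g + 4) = g - 4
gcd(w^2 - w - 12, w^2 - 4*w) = w - 4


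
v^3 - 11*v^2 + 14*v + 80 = (v - 8)*(v - 5)*(v + 2)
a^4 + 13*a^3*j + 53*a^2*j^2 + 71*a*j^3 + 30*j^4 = (a + j)^2*(a + 5*j)*(a + 6*j)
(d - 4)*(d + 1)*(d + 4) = d^3 + d^2 - 16*d - 16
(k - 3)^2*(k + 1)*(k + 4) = k^4 - k^3 - 17*k^2 + 21*k + 36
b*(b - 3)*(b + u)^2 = b^4 + 2*b^3*u - 3*b^3 + b^2*u^2 - 6*b^2*u - 3*b*u^2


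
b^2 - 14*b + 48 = (b - 8)*(b - 6)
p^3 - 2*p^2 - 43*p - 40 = (p - 8)*(p + 1)*(p + 5)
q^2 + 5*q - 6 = (q - 1)*(q + 6)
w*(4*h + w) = 4*h*w + w^2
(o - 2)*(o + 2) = o^2 - 4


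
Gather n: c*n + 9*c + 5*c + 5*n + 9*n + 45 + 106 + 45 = 14*c + n*(c + 14) + 196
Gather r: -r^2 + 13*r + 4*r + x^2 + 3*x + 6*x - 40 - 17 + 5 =-r^2 + 17*r + x^2 + 9*x - 52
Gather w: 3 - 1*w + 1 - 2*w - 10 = -3*w - 6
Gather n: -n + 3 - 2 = 1 - n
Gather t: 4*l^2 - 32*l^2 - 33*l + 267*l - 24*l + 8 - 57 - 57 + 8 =-28*l^2 + 210*l - 98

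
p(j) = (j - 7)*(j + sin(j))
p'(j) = j + (j - 7)*(cos(j) + 1) + sin(j)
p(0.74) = -8.85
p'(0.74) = -9.47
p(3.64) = -10.62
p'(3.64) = 2.75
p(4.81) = -8.35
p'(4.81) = 1.41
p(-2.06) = 26.66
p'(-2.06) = -7.75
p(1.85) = -14.48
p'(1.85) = -0.92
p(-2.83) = 30.83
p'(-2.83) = -3.61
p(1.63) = -14.11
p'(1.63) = -2.42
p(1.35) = -13.14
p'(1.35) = -4.56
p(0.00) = 0.00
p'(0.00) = -14.00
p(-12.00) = 217.81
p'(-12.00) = -46.50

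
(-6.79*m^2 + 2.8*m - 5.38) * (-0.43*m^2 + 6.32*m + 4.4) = 2.9197*m^4 - 44.1168*m^3 - 9.8666*m^2 - 21.6816*m - 23.672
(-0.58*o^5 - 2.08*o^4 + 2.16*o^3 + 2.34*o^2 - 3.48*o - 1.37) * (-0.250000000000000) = 0.145*o^5 + 0.52*o^4 - 0.54*o^3 - 0.585*o^2 + 0.87*o + 0.3425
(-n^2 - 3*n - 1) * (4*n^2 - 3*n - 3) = -4*n^4 - 9*n^3 + 8*n^2 + 12*n + 3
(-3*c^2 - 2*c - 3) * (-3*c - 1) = 9*c^3 + 9*c^2 + 11*c + 3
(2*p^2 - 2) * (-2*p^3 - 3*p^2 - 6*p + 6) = -4*p^5 - 6*p^4 - 8*p^3 + 18*p^2 + 12*p - 12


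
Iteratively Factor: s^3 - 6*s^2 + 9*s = (s - 3)*(s^2 - 3*s) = s*(s - 3)*(s - 3)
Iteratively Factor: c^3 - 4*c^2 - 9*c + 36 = (c - 3)*(c^2 - c - 12) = (c - 3)*(c + 3)*(c - 4)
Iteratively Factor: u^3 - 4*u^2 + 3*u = (u - 3)*(u^2 - u) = (u - 3)*(u - 1)*(u)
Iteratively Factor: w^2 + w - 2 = (w - 1)*(w + 2)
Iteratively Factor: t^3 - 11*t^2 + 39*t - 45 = (t - 3)*(t^2 - 8*t + 15) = (t - 5)*(t - 3)*(t - 3)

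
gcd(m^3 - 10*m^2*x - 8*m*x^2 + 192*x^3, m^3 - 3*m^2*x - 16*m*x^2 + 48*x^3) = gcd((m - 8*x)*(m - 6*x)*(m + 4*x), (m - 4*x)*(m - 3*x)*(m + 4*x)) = m + 4*x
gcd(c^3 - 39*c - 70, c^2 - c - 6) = c + 2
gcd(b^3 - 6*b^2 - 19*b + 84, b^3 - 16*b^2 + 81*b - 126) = b^2 - 10*b + 21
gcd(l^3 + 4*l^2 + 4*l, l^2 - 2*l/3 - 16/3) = l + 2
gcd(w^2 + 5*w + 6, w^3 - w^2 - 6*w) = w + 2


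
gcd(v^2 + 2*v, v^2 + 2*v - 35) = 1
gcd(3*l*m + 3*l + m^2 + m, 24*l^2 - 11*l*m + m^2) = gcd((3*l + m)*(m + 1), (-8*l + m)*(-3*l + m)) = 1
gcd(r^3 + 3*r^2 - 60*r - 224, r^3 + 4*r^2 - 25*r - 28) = r + 7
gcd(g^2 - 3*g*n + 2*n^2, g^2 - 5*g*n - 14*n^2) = 1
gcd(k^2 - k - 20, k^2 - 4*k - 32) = k + 4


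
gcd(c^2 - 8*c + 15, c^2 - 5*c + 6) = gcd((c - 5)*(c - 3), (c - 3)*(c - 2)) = c - 3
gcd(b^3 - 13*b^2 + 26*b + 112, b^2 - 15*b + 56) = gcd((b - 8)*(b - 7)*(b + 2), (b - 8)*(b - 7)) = b^2 - 15*b + 56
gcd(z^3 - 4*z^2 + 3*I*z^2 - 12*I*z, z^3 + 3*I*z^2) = z^2 + 3*I*z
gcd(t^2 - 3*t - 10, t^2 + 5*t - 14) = 1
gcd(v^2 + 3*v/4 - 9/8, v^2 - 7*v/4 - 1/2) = 1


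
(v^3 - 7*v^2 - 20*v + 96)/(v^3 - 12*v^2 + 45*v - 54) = (v^2 - 4*v - 32)/(v^2 - 9*v + 18)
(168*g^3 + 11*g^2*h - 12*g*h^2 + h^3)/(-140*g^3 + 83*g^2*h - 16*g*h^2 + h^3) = (-24*g^2 - 5*g*h + h^2)/(20*g^2 - 9*g*h + h^2)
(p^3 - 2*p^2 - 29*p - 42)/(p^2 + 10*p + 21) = (p^2 - 5*p - 14)/(p + 7)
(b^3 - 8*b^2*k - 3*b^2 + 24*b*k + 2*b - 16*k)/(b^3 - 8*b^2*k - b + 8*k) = (b - 2)/(b + 1)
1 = 1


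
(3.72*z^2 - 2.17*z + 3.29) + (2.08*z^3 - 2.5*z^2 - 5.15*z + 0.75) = 2.08*z^3 + 1.22*z^2 - 7.32*z + 4.04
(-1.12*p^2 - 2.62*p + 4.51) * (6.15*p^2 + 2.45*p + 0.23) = -6.888*p^4 - 18.857*p^3 + 21.0599*p^2 + 10.4469*p + 1.0373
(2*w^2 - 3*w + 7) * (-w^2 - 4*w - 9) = -2*w^4 - 5*w^3 - 13*w^2 - w - 63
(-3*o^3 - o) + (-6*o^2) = -3*o^3 - 6*o^2 - o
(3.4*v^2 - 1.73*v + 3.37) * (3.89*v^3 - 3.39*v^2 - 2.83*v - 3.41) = 13.226*v^5 - 18.2557*v^4 + 9.352*v^3 - 18.1224*v^2 - 3.6378*v - 11.4917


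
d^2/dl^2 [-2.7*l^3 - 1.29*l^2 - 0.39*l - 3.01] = -16.2*l - 2.58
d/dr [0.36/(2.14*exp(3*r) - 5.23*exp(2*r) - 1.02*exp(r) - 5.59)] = (-2.3112*exp(2*r) + 3.7656*exp(r) + 0.3672)*exp(r)/(-2.14*exp(3*r) + 5.23*exp(2*r) + 1.02*exp(r) + 5.59)^2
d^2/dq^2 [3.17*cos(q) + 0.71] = -3.17*cos(q)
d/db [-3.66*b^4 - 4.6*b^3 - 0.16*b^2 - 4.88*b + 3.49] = -14.64*b^3 - 13.8*b^2 - 0.32*b - 4.88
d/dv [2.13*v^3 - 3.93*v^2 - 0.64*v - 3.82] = 6.39*v^2 - 7.86*v - 0.64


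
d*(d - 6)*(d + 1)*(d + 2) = d^4 - 3*d^3 - 16*d^2 - 12*d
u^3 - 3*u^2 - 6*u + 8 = (u - 4)*(u - 1)*(u + 2)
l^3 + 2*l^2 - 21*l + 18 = (l - 3)*(l - 1)*(l + 6)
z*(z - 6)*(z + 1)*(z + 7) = z^4 + 2*z^3 - 41*z^2 - 42*z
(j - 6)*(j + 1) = j^2 - 5*j - 6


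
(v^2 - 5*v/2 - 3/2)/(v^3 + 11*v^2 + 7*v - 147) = (v + 1/2)/(v^2 + 14*v + 49)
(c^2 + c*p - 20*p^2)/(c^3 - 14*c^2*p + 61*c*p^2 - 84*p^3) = (c + 5*p)/(c^2 - 10*c*p + 21*p^2)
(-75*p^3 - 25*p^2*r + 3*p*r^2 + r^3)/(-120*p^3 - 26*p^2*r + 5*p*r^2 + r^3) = (15*p^2 + 8*p*r + r^2)/(24*p^2 + 10*p*r + r^2)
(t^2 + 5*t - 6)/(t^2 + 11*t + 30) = (t - 1)/(t + 5)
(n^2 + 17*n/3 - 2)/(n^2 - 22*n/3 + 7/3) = (n + 6)/(n - 7)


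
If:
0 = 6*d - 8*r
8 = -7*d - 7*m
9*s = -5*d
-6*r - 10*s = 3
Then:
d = 54/19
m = -530/133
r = 81/38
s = -30/19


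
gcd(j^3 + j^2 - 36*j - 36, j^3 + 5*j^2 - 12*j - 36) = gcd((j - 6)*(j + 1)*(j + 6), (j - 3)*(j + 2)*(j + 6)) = j + 6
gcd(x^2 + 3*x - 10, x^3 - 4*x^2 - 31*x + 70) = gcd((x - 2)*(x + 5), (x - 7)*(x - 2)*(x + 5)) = x^2 + 3*x - 10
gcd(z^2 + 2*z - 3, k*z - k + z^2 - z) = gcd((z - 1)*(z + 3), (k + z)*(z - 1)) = z - 1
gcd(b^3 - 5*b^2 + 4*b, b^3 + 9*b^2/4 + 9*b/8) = b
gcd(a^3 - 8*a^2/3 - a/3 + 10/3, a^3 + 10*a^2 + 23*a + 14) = a + 1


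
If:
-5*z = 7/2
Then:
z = -7/10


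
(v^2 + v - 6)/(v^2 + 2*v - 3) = (v - 2)/(v - 1)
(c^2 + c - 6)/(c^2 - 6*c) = (c^2 + c - 6)/(c*(c - 6))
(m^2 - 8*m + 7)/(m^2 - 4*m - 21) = (m - 1)/(m + 3)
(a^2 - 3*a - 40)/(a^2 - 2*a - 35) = (a - 8)/(a - 7)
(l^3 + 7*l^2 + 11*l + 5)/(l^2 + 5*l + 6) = (l^3 + 7*l^2 + 11*l + 5)/(l^2 + 5*l + 6)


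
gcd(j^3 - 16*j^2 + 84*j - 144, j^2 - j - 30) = j - 6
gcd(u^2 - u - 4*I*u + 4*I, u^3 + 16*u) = u - 4*I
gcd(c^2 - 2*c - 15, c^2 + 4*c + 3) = c + 3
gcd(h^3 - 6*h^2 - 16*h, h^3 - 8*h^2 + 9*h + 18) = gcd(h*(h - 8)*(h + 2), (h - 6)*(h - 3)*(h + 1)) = 1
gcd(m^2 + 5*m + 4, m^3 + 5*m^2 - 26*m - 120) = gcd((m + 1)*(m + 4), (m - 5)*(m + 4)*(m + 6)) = m + 4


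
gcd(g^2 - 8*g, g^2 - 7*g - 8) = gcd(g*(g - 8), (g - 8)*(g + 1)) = g - 8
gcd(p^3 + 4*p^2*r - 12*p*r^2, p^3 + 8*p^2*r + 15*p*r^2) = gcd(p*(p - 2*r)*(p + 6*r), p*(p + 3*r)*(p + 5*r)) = p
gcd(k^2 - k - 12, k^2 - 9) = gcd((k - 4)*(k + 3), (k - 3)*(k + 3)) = k + 3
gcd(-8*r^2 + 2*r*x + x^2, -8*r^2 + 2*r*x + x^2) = -8*r^2 + 2*r*x + x^2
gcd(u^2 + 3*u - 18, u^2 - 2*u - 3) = u - 3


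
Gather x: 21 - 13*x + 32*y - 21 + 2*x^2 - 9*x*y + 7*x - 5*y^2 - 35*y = 2*x^2 + x*(-9*y - 6) - 5*y^2 - 3*y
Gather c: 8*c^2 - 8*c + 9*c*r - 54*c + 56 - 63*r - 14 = 8*c^2 + c*(9*r - 62) - 63*r + 42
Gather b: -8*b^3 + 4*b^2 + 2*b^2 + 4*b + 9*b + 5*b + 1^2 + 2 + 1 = -8*b^3 + 6*b^2 + 18*b + 4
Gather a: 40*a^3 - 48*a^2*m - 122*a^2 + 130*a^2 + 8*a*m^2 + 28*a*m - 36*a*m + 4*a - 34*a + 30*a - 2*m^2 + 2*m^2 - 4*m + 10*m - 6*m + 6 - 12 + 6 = 40*a^3 + a^2*(8 - 48*m) + a*(8*m^2 - 8*m)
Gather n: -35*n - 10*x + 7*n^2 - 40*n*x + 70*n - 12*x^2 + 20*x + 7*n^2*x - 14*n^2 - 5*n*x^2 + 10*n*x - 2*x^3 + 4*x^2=n^2*(7*x - 7) + n*(-5*x^2 - 30*x + 35) - 2*x^3 - 8*x^2 + 10*x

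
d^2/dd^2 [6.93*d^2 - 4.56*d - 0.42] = 13.8600000000000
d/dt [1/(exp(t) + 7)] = -exp(t)/(exp(t) + 7)^2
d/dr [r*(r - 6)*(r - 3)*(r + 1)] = 4*r^3 - 24*r^2 + 18*r + 18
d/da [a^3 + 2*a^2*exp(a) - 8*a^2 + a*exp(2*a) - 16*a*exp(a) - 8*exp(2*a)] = 2*a^2*exp(a) + 3*a^2 + 2*a*exp(2*a) - 12*a*exp(a) - 16*a - 15*exp(2*a) - 16*exp(a)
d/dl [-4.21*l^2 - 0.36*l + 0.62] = -8.42*l - 0.36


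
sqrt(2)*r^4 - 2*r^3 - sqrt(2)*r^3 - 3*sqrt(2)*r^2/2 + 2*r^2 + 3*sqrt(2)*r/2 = r*(r - 1)*(r - 3*sqrt(2)/2)*(sqrt(2)*r + 1)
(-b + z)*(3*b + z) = -3*b^2 + 2*b*z + z^2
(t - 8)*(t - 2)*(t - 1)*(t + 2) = t^4 - 9*t^3 + 4*t^2 + 36*t - 32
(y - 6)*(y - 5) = y^2 - 11*y + 30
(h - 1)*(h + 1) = h^2 - 1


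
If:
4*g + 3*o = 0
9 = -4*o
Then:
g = 27/16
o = -9/4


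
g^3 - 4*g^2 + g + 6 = (g - 3)*(g - 2)*(g + 1)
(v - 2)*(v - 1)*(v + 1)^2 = v^4 - v^3 - 3*v^2 + v + 2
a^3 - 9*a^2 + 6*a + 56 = (a - 7)*(a - 4)*(a + 2)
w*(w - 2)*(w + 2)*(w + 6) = w^4 + 6*w^3 - 4*w^2 - 24*w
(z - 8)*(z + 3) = z^2 - 5*z - 24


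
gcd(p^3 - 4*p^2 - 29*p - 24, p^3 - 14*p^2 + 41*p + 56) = p^2 - 7*p - 8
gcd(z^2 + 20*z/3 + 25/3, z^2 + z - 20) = z + 5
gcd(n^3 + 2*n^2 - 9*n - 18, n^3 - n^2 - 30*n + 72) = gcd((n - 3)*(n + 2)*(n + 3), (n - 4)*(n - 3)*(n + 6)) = n - 3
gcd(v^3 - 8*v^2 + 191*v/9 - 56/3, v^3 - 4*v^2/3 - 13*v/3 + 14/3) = v - 7/3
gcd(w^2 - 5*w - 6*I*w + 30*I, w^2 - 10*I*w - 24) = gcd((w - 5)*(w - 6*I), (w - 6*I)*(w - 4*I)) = w - 6*I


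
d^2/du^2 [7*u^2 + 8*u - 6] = 14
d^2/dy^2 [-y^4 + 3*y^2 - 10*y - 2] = 6 - 12*y^2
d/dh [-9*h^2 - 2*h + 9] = -18*h - 2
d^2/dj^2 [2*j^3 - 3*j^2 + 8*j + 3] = 12*j - 6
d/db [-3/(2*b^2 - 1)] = 12*b/(2*b^2 - 1)^2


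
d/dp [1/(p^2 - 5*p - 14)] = (5 - 2*p)/(-p^2 + 5*p + 14)^2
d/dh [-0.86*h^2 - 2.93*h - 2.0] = -1.72*h - 2.93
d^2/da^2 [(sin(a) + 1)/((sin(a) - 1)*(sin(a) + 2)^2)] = -(4*sin(a)^4 + 6*sin(a)^3 + 18*sin(a)^2 + 20*sin(a) + 6)/((sin(a) - 1)^2*(sin(a) + 2)^4)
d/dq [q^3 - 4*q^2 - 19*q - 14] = 3*q^2 - 8*q - 19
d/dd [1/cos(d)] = sin(d)/cos(d)^2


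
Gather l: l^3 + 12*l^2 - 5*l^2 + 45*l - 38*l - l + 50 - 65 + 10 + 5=l^3 + 7*l^2 + 6*l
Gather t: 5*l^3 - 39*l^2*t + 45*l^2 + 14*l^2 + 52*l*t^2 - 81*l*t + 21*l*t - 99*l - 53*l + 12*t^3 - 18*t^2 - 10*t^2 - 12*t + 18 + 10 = 5*l^3 + 59*l^2 - 152*l + 12*t^3 + t^2*(52*l - 28) + t*(-39*l^2 - 60*l - 12) + 28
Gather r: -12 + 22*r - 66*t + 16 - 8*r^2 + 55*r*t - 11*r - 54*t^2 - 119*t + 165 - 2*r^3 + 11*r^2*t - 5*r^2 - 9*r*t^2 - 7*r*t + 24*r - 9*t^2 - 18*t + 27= -2*r^3 + r^2*(11*t - 13) + r*(-9*t^2 + 48*t + 35) - 63*t^2 - 203*t + 196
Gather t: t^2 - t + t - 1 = t^2 - 1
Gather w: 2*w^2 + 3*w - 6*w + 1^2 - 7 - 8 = 2*w^2 - 3*w - 14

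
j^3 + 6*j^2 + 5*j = j*(j + 1)*(j + 5)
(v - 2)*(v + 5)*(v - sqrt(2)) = v^3 - sqrt(2)*v^2 + 3*v^2 - 10*v - 3*sqrt(2)*v + 10*sqrt(2)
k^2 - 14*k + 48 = (k - 8)*(k - 6)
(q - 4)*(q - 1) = q^2 - 5*q + 4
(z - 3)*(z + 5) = z^2 + 2*z - 15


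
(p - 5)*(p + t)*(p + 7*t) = p^3 + 8*p^2*t - 5*p^2 + 7*p*t^2 - 40*p*t - 35*t^2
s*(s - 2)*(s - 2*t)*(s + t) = s^4 - s^3*t - 2*s^3 - 2*s^2*t^2 + 2*s^2*t + 4*s*t^2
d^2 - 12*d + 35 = (d - 7)*(d - 5)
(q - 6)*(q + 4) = q^2 - 2*q - 24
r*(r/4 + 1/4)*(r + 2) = r^3/4 + 3*r^2/4 + r/2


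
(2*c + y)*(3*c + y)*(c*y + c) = 6*c^3*y + 6*c^3 + 5*c^2*y^2 + 5*c^2*y + c*y^3 + c*y^2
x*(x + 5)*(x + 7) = x^3 + 12*x^2 + 35*x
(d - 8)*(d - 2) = d^2 - 10*d + 16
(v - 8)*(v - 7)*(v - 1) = v^3 - 16*v^2 + 71*v - 56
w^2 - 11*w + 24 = (w - 8)*(w - 3)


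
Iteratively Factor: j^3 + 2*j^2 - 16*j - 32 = (j + 2)*(j^2 - 16) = (j + 2)*(j + 4)*(j - 4)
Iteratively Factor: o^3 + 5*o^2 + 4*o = (o + 4)*(o^2 + o) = o*(o + 4)*(o + 1)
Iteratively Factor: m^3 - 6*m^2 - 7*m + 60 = (m + 3)*(m^2 - 9*m + 20) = (m - 5)*(m + 3)*(m - 4)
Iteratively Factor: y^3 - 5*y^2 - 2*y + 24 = (y - 4)*(y^2 - y - 6) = (y - 4)*(y + 2)*(y - 3)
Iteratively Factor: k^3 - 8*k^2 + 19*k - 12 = (k - 4)*(k^2 - 4*k + 3) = (k - 4)*(k - 1)*(k - 3)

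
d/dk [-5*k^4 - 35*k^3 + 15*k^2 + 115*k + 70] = -20*k^3 - 105*k^2 + 30*k + 115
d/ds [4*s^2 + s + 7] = 8*s + 1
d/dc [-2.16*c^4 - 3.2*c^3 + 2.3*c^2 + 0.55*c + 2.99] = -8.64*c^3 - 9.6*c^2 + 4.6*c + 0.55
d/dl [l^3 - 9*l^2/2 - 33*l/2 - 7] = 3*l^2 - 9*l - 33/2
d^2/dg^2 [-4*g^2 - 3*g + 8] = -8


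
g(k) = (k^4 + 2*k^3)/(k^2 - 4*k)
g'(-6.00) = -6.96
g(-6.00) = 14.40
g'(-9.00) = -12.57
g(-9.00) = 43.62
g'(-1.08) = 0.12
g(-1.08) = -0.21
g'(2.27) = -21.54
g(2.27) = -12.72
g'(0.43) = -0.67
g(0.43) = -0.13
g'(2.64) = -40.62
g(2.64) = -23.78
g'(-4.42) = -4.19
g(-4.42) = 5.61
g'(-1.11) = 0.10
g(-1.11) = -0.21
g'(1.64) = -7.96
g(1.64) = -4.15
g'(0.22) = -0.28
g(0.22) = -0.03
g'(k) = (4 - 2*k)*(k^4 + 2*k^3)/(k^2 - 4*k)^2 + (4*k^3 + 6*k^2)/(k^2 - 4*k) = 2*k*(k^2 - 5*k - 8)/(k^2 - 8*k + 16)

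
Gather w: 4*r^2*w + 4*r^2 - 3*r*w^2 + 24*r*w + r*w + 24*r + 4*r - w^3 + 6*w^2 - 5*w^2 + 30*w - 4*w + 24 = 4*r^2 + 28*r - w^3 + w^2*(1 - 3*r) + w*(4*r^2 + 25*r + 26) + 24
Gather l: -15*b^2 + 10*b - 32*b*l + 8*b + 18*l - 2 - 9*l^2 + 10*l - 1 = -15*b^2 + 18*b - 9*l^2 + l*(28 - 32*b) - 3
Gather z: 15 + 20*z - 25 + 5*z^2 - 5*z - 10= 5*z^2 + 15*z - 20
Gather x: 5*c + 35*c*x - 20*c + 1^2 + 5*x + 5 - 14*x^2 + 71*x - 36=-15*c - 14*x^2 + x*(35*c + 76) - 30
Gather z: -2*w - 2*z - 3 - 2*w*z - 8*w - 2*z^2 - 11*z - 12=-10*w - 2*z^2 + z*(-2*w - 13) - 15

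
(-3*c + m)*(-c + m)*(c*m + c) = 3*c^3*m + 3*c^3 - 4*c^2*m^2 - 4*c^2*m + c*m^3 + c*m^2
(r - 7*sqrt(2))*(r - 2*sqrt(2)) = r^2 - 9*sqrt(2)*r + 28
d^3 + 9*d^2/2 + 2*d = d*(d + 1/2)*(d + 4)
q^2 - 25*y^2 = (q - 5*y)*(q + 5*y)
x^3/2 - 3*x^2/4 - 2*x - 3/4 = (x/2 + 1/2)*(x - 3)*(x + 1/2)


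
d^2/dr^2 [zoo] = 0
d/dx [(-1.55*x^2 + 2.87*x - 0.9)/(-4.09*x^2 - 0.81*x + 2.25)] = (12.9938*x^2 - 14.337*x + 5.7285)/(16.7281*x^4 + 6.6258*x^3 - 17.7489*x^2 - 3.645*x + 5.0625)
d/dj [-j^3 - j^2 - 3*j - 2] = -3*j^2 - 2*j - 3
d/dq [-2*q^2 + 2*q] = 2 - 4*q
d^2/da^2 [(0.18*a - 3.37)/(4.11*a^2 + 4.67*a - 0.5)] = ((26.0202 - 4.4388*a)*(4.11*a^2 + 4.67*a - 0.5) + (0.18*a - 3.37)*(8.22*a + 4.67)*(16.44*a + 9.34))/(4.11*a^2 + 4.67*a - 0.5)^3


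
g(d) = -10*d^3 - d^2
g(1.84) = -65.68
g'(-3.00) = -264.00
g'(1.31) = -54.10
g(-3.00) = 261.00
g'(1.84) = -105.25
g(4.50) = -931.50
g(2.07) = -92.98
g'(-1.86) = -100.07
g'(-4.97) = -731.09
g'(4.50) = -616.50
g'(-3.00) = -264.00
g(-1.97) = 72.57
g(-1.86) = 60.89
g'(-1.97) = -112.49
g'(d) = -30*d^2 - 2*d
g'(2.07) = -132.69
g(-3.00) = 261.00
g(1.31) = -24.20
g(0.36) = -0.60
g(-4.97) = 1202.93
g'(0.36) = -4.61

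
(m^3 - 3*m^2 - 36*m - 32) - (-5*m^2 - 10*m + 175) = m^3 + 2*m^2 - 26*m - 207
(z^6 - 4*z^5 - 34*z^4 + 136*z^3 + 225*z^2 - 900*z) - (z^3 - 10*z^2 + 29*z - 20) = z^6 - 4*z^5 - 34*z^4 + 135*z^3 + 235*z^2 - 929*z + 20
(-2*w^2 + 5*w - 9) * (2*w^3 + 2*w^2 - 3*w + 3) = -4*w^5 + 6*w^4 - 2*w^3 - 39*w^2 + 42*w - 27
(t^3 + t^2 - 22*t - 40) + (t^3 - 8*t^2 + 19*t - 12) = 2*t^3 - 7*t^2 - 3*t - 52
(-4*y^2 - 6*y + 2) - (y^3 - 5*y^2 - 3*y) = -y^3 + y^2 - 3*y + 2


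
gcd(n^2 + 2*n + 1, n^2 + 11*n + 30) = 1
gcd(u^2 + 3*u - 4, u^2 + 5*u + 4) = u + 4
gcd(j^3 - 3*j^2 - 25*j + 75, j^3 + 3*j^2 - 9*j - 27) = j - 3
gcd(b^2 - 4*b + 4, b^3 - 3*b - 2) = b - 2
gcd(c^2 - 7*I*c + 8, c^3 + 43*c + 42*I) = c + I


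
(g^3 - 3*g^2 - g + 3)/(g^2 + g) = g - 4 + 3/g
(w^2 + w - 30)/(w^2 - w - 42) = (w - 5)/(w - 7)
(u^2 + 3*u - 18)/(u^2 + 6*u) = (u - 3)/u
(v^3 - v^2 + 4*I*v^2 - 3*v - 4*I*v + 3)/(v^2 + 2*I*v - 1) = (v^2 + v*(-1 + 3*I) - 3*I)/(v + I)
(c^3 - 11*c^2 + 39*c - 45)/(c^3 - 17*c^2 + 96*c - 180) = (c^2 - 6*c + 9)/(c^2 - 12*c + 36)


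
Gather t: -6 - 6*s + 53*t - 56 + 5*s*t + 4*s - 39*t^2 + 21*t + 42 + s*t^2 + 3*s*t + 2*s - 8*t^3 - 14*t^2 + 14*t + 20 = -8*t^3 + t^2*(s - 53) + t*(8*s + 88)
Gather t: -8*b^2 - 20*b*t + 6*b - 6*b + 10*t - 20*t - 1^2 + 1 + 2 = -8*b^2 + t*(-20*b - 10) + 2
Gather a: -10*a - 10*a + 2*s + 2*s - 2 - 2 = -20*a + 4*s - 4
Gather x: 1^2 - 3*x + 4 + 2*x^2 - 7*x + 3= 2*x^2 - 10*x + 8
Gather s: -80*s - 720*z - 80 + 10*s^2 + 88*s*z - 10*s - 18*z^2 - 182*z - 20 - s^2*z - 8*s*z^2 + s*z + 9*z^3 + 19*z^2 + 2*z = s^2*(10 - z) + s*(-8*z^2 + 89*z - 90) + 9*z^3 + z^2 - 900*z - 100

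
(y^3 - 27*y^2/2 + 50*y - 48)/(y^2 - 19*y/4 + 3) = 2*(2*y^2 - 19*y + 24)/(4*y - 3)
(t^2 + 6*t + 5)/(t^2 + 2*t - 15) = (t + 1)/(t - 3)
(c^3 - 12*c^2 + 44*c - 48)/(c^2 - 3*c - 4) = (c^2 - 8*c + 12)/(c + 1)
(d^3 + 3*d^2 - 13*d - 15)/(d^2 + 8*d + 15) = (d^2 - 2*d - 3)/(d + 3)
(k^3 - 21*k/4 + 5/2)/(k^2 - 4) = (k^2 + 2*k - 5/4)/(k + 2)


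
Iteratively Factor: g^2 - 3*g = (g)*(g - 3)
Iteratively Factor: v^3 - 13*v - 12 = (v + 3)*(v^2 - 3*v - 4) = (v + 1)*(v + 3)*(v - 4)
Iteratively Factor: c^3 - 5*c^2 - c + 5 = (c - 5)*(c^2 - 1) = (c - 5)*(c - 1)*(c + 1)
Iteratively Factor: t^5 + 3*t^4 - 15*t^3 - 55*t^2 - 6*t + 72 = (t + 3)*(t^4 - 15*t^2 - 10*t + 24) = (t + 3)^2*(t^3 - 3*t^2 - 6*t + 8) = (t - 4)*(t + 3)^2*(t^2 + t - 2) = (t - 4)*(t - 1)*(t + 3)^2*(t + 2)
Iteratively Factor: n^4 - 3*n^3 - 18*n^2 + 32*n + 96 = (n - 4)*(n^3 + n^2 - 14*n - 24) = (n - 4)^2*(n^2 + 5*n + 6) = (n - 4)^2*(n + 3)*(n + 2)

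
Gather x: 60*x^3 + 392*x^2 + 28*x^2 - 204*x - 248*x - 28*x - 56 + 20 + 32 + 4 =60*x^3 + 420*x^2 - 480*x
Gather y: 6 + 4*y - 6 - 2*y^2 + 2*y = -2*y^2 + 6*y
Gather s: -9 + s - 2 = s - 11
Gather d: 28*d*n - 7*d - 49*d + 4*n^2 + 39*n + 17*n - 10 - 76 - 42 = d*(28*n - 56) + 4*n^2 + 56*n - 128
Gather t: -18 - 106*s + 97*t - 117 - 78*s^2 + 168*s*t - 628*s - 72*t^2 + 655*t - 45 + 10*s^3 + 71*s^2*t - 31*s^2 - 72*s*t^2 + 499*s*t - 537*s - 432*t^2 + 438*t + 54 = 10*s^3 - 109*s^2 - 1271*s + t^2*(-72*s - 504) + t*(71*s^2 + 667*s + 1190) - 126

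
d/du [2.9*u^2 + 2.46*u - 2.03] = 5.8*u + 2.46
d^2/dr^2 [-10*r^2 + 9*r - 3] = -20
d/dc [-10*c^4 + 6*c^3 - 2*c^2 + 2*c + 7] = -40*c^3 + 18*c^2 - 4*c + 2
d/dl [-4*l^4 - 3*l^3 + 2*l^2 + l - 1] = -16*l^3 - 9*l^2 + 4*l + 1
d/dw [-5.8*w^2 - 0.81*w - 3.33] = -11.6*w - 0.81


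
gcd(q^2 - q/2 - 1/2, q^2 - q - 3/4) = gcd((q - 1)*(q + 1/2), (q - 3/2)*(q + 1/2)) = q + 1/2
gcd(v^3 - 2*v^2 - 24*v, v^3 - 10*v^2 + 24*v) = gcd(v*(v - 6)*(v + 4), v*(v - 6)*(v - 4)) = v^2 - 6*v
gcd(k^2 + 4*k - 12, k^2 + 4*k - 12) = k^2 + 4*k - 12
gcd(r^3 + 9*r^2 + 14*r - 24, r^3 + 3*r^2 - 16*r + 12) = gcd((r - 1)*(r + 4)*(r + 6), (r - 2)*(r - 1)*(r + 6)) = r^2 + 5*r - 6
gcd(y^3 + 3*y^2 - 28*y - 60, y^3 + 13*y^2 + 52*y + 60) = y^2 + 8*y + 12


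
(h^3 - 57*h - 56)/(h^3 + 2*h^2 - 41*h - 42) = (h - 8)/(h - 6)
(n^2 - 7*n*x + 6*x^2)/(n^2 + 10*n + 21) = (n^2 - 7*n*x + 6*x^2)/(n^2 + 10*n + 21)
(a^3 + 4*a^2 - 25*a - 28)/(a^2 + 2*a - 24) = (a^2 + 8*a + 7)/(a + 6)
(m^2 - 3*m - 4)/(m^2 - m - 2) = (m - 4)/(m - 2)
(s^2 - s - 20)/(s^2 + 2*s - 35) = (s + 4)/(s + 7)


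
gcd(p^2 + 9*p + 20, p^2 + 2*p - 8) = p + 4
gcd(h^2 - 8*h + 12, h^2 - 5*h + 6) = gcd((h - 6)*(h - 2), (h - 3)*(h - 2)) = h - 2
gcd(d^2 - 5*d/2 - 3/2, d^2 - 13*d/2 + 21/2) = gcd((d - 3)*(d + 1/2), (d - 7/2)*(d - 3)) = d - 3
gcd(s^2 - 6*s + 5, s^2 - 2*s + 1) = s - 1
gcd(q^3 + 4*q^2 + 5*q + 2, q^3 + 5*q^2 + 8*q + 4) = q^2 + 3*q + 2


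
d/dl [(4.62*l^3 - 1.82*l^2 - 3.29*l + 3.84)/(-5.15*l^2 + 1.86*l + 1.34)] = (-23.793*l^4 + 17.1864*l^3 - 1.7563*l^2 + 34.6744*l - 11.551)/(26.5225*l^4 - 19.158*l^3 - 10.3424*l^2 + 4.9848*l + 1.7956)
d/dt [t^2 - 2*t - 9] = 2*t - 2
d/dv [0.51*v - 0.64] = 0.510000000000000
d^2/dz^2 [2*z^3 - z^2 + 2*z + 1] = 12*z - 2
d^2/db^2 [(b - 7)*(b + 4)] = 2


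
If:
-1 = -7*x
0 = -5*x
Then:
No Solution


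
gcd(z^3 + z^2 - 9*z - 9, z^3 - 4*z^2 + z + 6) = z^2 - 2*z - 3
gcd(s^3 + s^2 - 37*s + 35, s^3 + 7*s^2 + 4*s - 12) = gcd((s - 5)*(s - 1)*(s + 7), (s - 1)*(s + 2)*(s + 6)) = s - 1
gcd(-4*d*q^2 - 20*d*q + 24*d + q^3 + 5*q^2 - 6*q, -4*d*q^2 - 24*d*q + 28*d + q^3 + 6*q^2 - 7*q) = -4*d*q + 4*d + q^2 - q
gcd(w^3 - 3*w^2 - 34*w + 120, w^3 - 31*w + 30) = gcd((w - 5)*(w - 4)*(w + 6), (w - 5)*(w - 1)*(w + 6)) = w^2 + w - 30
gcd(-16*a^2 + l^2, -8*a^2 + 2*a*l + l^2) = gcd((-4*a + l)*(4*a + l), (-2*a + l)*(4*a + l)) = 4*a + l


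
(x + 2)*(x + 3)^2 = x^3 + 8*x^2 + 21*x + 18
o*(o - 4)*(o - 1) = o^3 - 5*o^2 + 4*o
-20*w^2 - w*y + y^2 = (-5*w + y)*(4*w + y)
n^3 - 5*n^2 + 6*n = n*(n - 3)*(n - 2)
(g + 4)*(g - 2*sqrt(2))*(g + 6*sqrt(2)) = g^3 + 4*g^2 + 4*sqrt(2)*g^2 - 24*g + 16*sqrt(2)*g - 96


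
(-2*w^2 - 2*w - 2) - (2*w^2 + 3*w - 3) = -4*w^2 - 5*w + 1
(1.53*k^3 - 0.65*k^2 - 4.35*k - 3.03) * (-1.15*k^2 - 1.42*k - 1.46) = -1.7595*k^5 - 1.4251*k^4 + 3.6917*k^3 + 10.6105*k^2 + 10.6536*k + 4.4238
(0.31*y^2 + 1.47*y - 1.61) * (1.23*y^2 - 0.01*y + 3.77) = 0.3813*y^4 + 1.805*y^3 - 0.8263*y^2 + 5.558*y - 6.0697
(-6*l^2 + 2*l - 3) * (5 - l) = 6*l^3 - 32*l^2 + 13*l - 15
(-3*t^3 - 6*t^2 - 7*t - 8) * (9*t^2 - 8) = -27*t^5 - 54*t^4 - 39*t^3 - 24*t^2 + 56*t + 64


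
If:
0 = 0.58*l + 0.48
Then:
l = -0.83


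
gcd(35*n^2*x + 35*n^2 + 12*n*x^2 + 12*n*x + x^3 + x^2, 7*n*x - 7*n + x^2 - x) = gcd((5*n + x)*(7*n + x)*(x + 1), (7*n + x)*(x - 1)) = 7*n + x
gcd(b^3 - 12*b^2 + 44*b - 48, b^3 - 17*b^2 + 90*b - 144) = b - 6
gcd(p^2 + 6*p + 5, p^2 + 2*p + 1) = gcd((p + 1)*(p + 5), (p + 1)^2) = p + 1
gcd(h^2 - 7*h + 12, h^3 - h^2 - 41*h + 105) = h - 3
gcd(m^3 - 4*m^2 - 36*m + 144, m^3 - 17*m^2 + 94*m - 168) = m^2 - 10*m + 24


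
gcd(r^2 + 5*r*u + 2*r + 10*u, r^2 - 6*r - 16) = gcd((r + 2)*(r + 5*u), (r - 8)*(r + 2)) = r + 2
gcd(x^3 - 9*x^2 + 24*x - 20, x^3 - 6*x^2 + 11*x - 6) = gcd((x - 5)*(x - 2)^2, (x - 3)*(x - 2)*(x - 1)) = x - 2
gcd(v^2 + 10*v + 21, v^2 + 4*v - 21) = v + 7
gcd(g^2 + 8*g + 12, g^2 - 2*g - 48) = g + 6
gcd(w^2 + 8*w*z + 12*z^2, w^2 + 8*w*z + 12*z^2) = w^2 + 8*w*z + 12*z^2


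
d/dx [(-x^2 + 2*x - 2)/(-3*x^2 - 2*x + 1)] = 2*(4*x^2 - 7*x - 1)/(9*x^4 + 12*x^3 - 2*x^2 - 4*x + 1)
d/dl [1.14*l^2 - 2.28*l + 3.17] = 2.28*l - 2.28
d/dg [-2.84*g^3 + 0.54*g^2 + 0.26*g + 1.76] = -8.52*g^2 + 1.08*g + 0.26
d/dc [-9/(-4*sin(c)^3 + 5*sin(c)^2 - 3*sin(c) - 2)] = 9*(-12*sin(c)^2 + 10*sin(c) - 3)*cos(c)/(4*sin(c)^3 - 5*sin(c)^2 + 3*sin(c) + 2)^2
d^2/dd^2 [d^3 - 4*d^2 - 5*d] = 6*d - 8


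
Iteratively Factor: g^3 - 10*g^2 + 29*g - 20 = (g - 1)*(g^2 - 9*g + 20) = (g - 4)*(g - 1)*(g - 5)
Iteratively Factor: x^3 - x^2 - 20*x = (x + 4)*(x^2 - 5*x) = (x - 5)*(x + 4)*(x)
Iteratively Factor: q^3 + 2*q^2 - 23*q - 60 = (q - 5)*(q^2 + 7*q + 12) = (q - 5)*(q + 4)*(q + 3)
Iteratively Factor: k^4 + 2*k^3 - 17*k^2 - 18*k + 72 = (k - 2)*(k^3 + 4*k^2 - 9*k - 36) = (k - 2)*(k + 4)*(k^2 - 9) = (k - 3)*(k - 2)*(k + 4)*(k + 3)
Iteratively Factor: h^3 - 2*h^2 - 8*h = (h + 2)*(h^2 - 4*h) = (h - 4)*(h + 2)*(h)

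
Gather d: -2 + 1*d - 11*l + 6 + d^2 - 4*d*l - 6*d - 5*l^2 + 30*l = d^2 + d*(-4*l - 5) - 5*l^2 + 19*l + 4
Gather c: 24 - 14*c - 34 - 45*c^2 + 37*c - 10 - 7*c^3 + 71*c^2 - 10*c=-7*c^3 + 26*c^2 + 13*c - 20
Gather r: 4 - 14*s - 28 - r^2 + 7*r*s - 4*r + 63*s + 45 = -r^2 + r*(7*s - 4) + 49*s + 21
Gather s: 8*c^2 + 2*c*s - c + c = 8*c^2 + 2*c*s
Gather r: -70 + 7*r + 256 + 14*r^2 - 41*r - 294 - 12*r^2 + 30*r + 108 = 2*r^2 - 4*r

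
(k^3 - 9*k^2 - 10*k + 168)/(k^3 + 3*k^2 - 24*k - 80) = (k^2 - 13*k + 42)/(k^2 - k - 20)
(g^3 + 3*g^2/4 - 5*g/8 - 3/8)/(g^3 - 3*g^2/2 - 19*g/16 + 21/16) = 2*(2*g + 1)/(4*g - 7)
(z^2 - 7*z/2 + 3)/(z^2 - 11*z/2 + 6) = (z - 2)/(z - 4)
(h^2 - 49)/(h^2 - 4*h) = (h^2 - 49)/(h*(h - 4))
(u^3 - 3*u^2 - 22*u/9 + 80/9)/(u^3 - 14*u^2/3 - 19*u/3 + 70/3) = (9*u^2 - 9*u - 40)/(3*(3*u^2 - 8*u - 35))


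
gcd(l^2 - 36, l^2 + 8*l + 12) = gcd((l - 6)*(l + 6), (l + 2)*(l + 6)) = l + 6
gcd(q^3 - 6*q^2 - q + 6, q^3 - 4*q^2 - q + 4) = q^2 - 1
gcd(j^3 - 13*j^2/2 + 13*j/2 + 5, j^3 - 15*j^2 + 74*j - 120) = j - 5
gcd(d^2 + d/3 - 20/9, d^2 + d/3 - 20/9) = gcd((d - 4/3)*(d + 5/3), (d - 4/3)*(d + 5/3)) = d^2 + d/3 - 20/9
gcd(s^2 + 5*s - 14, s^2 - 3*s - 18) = 1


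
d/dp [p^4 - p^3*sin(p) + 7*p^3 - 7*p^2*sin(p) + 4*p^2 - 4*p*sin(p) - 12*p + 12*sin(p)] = -p^3*cos(p) + 4*p^3 - 3*p^2*sin(p) - 7*p^2*cos(p) + 21*p^2 - 14*p*sin(p) - 4*p*cos(p) + 8*p - 4*sin(p) + 12*cos(p) - 12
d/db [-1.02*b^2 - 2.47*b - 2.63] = -2.04*b - 2.47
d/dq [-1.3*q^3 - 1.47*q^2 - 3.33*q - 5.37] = -3.9*q^2 - 2.94*q - 3.33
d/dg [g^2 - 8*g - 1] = 2*g - 8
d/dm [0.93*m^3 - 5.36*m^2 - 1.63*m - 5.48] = 2.79*m^2 - 10.72*m - 1.63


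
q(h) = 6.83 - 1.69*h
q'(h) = -1.69000000000000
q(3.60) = 0.75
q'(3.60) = -1.69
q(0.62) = 5.78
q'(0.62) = -1.69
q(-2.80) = 11.56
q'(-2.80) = -1.69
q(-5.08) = 15.42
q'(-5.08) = -1.69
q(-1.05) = 8.60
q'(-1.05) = -1.69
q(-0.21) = 7.18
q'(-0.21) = -1.69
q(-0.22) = 7.20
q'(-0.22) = -1.69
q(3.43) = 1.03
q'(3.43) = -1.69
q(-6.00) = 16.97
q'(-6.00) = -1.69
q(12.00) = -13.45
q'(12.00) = -1.69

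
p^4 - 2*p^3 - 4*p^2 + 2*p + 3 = (p - 3)*(p - 1)*(p + 1)^2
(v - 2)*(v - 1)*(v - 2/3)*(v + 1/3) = v^4 - 10*v^3/3 + 25*v^2/9 - 4/9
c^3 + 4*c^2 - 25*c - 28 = (c - 4)*(c + 1)*(c + 7)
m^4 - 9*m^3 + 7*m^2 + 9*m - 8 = (m - 8)*(m - 1)^2*(m + 1)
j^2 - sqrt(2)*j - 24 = (j - 4*sqrt(2))*(j + 3*sqrt(2))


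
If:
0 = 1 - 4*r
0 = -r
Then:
No Solution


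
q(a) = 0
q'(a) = 0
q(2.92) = 0.00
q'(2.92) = 0.00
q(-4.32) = 0.00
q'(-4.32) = 0.00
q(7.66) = 0.00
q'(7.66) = 0.00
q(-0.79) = 0.00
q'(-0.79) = 0.00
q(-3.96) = 0.00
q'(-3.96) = 0.00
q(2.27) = 0.00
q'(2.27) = 0.00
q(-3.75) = 0.00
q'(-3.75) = 0.00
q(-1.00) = 0.00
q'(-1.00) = 0.00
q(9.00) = 0.00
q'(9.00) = 0.00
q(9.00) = 0.00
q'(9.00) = 0.00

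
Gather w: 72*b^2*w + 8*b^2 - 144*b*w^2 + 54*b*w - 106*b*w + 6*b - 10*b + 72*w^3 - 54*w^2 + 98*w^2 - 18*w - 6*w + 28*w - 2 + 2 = 8*b^2 - 4*b + 72*w^3 + w^2*(44 - 144*b) + w*(72*b^2 - 52*b + 4)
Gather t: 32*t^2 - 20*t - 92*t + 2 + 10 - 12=32*t^2 - 112*t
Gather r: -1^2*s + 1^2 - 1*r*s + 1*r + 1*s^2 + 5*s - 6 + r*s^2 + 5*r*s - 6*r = r*(s^2 + 4*s - 5) + s^2 + 4*s - 5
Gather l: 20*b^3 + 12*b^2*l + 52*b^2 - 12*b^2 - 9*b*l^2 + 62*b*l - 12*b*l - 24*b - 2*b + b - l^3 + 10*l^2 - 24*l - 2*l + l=20*b^3 + 40*b^2 - 25*b - l^3 + l^2*(10 - 9*b) + l*(12*b^2 + 50*b - 25)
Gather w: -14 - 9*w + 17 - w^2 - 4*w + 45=-w^2 - 13*w + 48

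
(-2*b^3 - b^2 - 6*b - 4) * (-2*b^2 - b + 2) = 4*b^5 + 4*b^4 + 9*b^3 + 12*b^2 - 8*b - 8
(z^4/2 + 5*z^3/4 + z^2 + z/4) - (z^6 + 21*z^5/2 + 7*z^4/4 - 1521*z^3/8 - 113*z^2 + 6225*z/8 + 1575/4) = -z^6 - 21*z^5/2 - 5*z^4/4 + 1531*z^3/8 + 114*z^2 - 6223*z/8 - 1575/4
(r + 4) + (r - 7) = 2*r - 3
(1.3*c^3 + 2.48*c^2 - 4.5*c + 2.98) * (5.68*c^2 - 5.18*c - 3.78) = 7.384*c^5 + 7.3524*c^4 - 43.3204*c^3 + 30.862*c^2 + 1.5736*c - 11.2644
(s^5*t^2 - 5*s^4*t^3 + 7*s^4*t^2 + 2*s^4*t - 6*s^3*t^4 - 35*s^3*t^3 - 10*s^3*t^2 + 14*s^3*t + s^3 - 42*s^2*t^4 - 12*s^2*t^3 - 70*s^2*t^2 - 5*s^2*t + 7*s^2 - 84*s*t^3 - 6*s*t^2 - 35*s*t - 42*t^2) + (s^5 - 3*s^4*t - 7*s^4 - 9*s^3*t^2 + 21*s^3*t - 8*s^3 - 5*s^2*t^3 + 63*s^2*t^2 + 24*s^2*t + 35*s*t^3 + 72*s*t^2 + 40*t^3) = s^5*t^2 + s^5 - 5*s^4*t^3 + 7*s^4*t^2 - s^4*t - 7*s^4 - 6*s^3*t^4 - 35*s^3*t^3 - 19*s^3*t^2 + 35*s^3*t - 7*s^3 - 42*s^2*t^4 - 17*s^2*t^3 - 7*s^2*t^2 + 19*s^2*t + 7*s^2 - 49*s*t^3 + 66*s*t^2 - 35*s*t + 40*t^3 - 42*t^2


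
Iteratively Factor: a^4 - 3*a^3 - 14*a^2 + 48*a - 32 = (a - 2)*(a^3 - a^2 - 16*a + 16) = (a - 4)*(a - 2)*(a^2 + 3*a - 4) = (a - 4)*(a - 2)*(a - 1)*(a + 4)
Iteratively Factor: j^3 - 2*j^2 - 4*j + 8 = (j - 2)*(j^2 - 4) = (j - 2)^2*(j + 2)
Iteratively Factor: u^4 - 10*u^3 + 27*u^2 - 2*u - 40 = (u - 5)*(u^3 - 5*u^2 + 2*u + 8) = (u - 5)*(u - 4)*(u^2 - u - 2) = (u - 5)*(u - 4)*(u + 1)*(u - 2)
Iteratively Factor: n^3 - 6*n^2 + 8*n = (n)*(n^2 - 6*n + 8) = n*(n - 2)*(n - 4)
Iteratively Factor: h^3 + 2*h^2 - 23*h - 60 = (h + 3)*(h^2 - h - 20) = (h + 3)*(h + 4)*(h - 5)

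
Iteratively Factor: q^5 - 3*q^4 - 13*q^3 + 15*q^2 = (q)*(q^4 - 3*q^3 - 13*q^2 + 15*q) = q*(q - 5)*(q^3 + 2*q^2 - 3*q) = q^2*(q - 5)*(q^2 + 2*q - 3) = q^2*(q - 5)*(q + 3)*(q - 1)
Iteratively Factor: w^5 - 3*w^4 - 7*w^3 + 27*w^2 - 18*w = (w + 3)*(w^4 - 6*w^3 + 11*w^2 - 6*w) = (w - 1)*(w + 3)*(w^3 - 5*w^2 + 6*w) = w*(w - 1)*(w + 3)*(w^2 - 5*w + 6) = w*(w - 2)*(w - 1)*(w + 3)*(w - 3)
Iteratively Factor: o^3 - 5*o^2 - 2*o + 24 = (o + 2)*(o^2 - 7*o + 12) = (o - 3)*(o + 2)*(o - 4)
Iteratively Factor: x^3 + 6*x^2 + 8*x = (x + 2)*(x^2 + 4*x) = x*(x + 2)*(x + 4)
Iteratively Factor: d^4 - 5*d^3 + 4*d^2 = (d - 4)*(d^3 - d^2) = d*(d - 4)*(d^2 - d) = d*(d - 4)*(d - 1)*(d)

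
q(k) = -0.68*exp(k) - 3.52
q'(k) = -0.68*exp(k)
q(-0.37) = -3.99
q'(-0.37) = -0.47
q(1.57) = -6.79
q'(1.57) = -3.27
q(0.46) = -4.60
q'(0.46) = -1.08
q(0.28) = -4.42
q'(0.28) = -0.90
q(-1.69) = -3.65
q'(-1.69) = -0.13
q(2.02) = -8.65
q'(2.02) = -5.13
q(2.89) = -15.76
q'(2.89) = -12.24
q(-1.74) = -3.64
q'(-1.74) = -0.12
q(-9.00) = -3.52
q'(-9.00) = 0.00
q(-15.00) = -3.52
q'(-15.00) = 0.00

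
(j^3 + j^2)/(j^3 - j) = j/(j - 1)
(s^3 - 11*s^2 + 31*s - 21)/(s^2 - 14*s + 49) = (s^2 - 4*s + 3)/(s - 7)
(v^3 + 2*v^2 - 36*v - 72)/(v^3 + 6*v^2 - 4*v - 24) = (v - 6)/(v - 2)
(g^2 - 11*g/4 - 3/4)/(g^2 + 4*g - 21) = (g + 1/4)/(g + 7)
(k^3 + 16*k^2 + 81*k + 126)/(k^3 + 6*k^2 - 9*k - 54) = (k + 7)/(k - 3)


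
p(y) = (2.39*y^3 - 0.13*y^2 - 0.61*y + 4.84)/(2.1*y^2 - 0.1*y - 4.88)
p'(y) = (0.1 - 4.2*y)*(2.39*y^3 - 0.13*y^2 - 0.61*y + 4.84)/(2.1*y^2 - 0.1*y - 4.88)^2 + (7.17*y^2 - 0.26*y - 0.61)/(2.1*y^2 - 0.1*y - 4.88) = (5.019*y^4 - 0.478*y^3 - 33.6956*y^2 - 19.0592*y + 3.4608)/(4.41*y^4 - 0.42*y^3 - 20.486*y^2 + 0.976*y + 23.8144)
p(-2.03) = -3.63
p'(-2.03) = -0.47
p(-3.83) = -4.90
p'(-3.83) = 1.00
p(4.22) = 5.59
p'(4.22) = 0.85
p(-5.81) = -6.98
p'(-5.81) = 1.08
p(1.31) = -6.53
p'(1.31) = -33.14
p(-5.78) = -6.95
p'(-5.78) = 1.08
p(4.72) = 6.04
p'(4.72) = 0.93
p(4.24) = 5.61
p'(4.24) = 0.86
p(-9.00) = -10.49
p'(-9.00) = 1.11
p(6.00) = 7.31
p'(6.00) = 1.03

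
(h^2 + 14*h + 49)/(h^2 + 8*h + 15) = (h^2 + 14*h + 49)/(h^2 + 8*h + 15)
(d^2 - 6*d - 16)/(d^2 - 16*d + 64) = (d + 2)/(d - 8)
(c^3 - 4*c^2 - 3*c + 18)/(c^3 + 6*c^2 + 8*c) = (c^2 - 6*c + 9)/(c*(c + 4))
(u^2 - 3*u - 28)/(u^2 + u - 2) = (u^2 - 3*u - 28)/(u^2 + u - 2)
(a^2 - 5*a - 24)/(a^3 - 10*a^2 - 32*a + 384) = (a + 3)/(a^2 - 2*a - 48)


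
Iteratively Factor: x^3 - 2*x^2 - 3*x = (x - 3)*(x^2 + x) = (x - 3)*(x + 1)*(x)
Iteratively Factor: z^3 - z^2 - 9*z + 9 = (z - 1)*(z^2 - 9) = (z - 3)*(z - 1)*(z + 3)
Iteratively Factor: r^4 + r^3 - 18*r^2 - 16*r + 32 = (r + 4)*(r^3 - 3*r^2 - 6*r + 8) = (r + 2)*(r + 4)*(r^2 - 5*r + 4) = (r - 4)*(r + 2)*(r + 4)*(r - 1)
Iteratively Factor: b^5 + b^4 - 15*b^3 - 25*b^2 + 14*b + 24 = (b + 3)*(b^4 - 2*b^3 - 9*b^2 + 2*b + 8) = (b - 1)*(b + 3)*(b^3 - b^2 - 10*b - 8) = (b - 4)*(b - 1)*(b + 3)*(b^2 + 3*b + 2) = (b - 4)*(b - 1)*(b + 2)*(b + 3)*(b + 1)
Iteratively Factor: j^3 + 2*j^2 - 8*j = (j)*(j^2 + 2*j - 8) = j*(j + 4)*(j - 2)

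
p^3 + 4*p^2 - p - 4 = (p - 1)*(p + 1)*(p + 4)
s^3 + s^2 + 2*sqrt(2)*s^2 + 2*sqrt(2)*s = s*(s + 1)*(s + 2*sqrt(2))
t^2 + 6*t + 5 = (t + 1)*(t + 5)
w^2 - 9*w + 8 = (w - 8)*(w - 1)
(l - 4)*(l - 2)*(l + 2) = l^3 - 4*l^2 - 4*l + 16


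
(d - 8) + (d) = 2*d - 8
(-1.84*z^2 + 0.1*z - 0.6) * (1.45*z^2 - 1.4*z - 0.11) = -2.668*z^4 + 2.721*z^3 - 0.8076*z^2 + 0.829*z + 0.066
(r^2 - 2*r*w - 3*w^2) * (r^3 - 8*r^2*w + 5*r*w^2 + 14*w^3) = r^5 - 10*r^4*w + 18*r^3*w^2 + 28*r^2*w^3 - 43*r*w^4 - 42*w^5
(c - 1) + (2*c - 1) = 3*c - 2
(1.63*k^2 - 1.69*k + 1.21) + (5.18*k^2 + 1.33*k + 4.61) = 6.81*k^2 - 0.36*k + 5.82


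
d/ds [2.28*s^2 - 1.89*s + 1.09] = 4.56*s - 1.89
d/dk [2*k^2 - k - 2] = 4*k - 1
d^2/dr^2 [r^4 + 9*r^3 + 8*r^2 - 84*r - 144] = 12*r^2 + 54*r + 16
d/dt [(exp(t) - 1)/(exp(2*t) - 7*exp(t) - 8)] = ((1 - exp(t))*(2*exp(t) - 7) + exp(2*t) - 7*exp(t) - 8)*exp(t)/(-exp(2*t) + 7*exp(t) + 8)^2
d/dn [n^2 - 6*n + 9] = 2*n - 6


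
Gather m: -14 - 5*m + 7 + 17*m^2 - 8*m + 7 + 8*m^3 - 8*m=8*m^3 + 17*m^2 - 21*m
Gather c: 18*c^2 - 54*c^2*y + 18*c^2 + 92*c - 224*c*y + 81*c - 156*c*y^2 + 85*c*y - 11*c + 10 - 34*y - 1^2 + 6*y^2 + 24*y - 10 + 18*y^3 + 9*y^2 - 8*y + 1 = c^2*(36 - 54*y) + c*(-156*y^2 - 139*y + 162) + 18*y^3 + 15*y^2 - 18*y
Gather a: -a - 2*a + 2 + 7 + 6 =15 - 3*a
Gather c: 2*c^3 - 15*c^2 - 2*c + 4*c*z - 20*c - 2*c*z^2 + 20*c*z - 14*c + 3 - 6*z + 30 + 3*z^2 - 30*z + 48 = 2*c^3 - 15*c^2 + c*(-2*z^2 + 24*z - 36) + 3*z^2 - 36*z + 81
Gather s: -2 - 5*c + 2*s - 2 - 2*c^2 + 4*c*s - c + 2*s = -2*c^2 - 6*c + s*(4*c + 4) - 4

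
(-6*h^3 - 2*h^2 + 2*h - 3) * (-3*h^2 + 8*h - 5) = 18*h^5 - 42*h^4 + 8*h^3 + 35*h^2 - 34*h + 15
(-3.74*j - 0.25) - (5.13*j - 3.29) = 3.04 - 8.87*j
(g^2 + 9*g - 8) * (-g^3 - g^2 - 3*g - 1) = -g^5 - 10*g^4 - 4*g^3 - 20*g^2 + 15*g + 8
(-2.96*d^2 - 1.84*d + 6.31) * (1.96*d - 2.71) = -5.8016*d^3 + 4.4152*d^2 + 17.354*d - 17.1001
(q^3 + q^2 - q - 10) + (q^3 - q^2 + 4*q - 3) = 2*q^3 + 3*q - 13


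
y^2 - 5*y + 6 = (y - 3)*(y - 2)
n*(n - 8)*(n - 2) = n^3 - 10*n^2 + 16*n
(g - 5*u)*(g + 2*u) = g^2 - 3*g*u - 10*u^2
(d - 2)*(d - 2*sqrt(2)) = d^2 - 2*sqrt(2)*d - 2*d + 4*sqrt(2)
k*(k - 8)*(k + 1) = k^3 - 7*k^2 - 8*k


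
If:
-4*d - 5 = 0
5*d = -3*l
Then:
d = -5/4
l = 25/12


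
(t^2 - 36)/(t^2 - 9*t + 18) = (t + 6)/(t - 3)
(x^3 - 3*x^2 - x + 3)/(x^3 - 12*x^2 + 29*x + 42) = (x^2 - 4*x + 3)/(x^2 - 13*x + 42)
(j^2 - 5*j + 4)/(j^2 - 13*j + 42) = (j^2 - 5*j + 4)/(j^2 - 13*j + 42)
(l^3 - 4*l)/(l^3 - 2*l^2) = (l + 2)/l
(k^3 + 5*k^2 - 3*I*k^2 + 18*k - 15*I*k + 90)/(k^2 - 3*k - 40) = (k^2 - 3*I*k + 18)/(k - 8)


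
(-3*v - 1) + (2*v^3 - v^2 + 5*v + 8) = 2*v^3 - v^2 + 2*v + 7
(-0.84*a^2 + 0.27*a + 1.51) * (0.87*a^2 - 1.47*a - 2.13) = -0.7308*a^4 + 1.4697*a^3 + 2.706*a^2 - 2.7948*a - 3.2163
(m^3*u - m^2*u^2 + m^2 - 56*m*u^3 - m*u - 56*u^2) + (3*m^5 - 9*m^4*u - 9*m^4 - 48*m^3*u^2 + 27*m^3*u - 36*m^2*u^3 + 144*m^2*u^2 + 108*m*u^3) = 3*m^5 - 9*m^4*u - 9*m^4 - 48*m^3*u^2 + 28*m^3*u - 36*m^2*u^3 + 143*m^2*u^2 + m^2 + 52*m*u^3 - m*u - 56*u^2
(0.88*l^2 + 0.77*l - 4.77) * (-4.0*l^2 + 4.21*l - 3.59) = -3.52*l^4 + 0.6248*l^3 + 19.1625*l^2 - 22.846*l + 17.1243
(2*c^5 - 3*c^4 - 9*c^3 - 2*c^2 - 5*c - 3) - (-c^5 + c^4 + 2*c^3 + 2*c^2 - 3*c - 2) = 3*c^5 - 4*c^4 - 11*c^3 - 4*c^2 - 2*c - 1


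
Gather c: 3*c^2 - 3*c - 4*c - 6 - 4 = 3*c^2 - 7*c - 10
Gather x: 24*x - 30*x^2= -30*x^2 + 24*x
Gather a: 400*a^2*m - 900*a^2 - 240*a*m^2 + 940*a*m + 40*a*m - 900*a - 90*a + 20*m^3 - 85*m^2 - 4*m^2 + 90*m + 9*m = a^2*(400*m - 900) + a*(-240*m^2 + 980*m - 990) + 20*m^3 - 89*m^2 + 99*m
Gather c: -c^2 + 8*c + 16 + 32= -c^2 + 8*c + 48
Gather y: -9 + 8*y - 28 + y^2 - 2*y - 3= y^2 + 6*y - 40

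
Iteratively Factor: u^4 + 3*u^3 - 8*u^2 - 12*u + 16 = (u + 4)*(u^3 - u^2 - 4*u + 4) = (u - 1)*(u + 4)*(u^2 - 4) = (u - 1)*(u + 2)*(u + 4)*(u - 2)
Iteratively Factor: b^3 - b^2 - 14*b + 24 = (b + 4)*(b^2 - 5*b + 6) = (b - 2)*(b + 4)*(b - 3)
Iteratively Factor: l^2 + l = (l + 1)*(l)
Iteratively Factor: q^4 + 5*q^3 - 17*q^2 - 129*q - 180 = (q + 3)*(q^3 + 2*q^2 - 23*q - 60) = (q - 5)*(q + 3)*(q^2 + 7*q + 12) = (q - 5)*(q + 3)*(q + 4)*(q + 3)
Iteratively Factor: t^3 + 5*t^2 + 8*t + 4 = (t + 1)*(t^2 + 4*t + 4) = (t + 1)*(t + 2)*(t + 2)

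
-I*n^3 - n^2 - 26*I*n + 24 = (n - 6*I)*(n + 4*I)*(-I*n + 1)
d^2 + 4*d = d*(d + 4)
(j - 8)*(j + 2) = j^2 - 6*j - 16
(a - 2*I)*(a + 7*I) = a^2 + 5*I*a + 14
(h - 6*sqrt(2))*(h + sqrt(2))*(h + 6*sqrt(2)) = h^3 + sqrt(2)*h^2 - 72*h - 72*sqrt(2)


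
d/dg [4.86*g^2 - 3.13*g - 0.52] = 9.72*g - 3.13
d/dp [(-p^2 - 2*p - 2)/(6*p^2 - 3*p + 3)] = (5*p^2 + 6*p - 4)/(3*(4*p^4 - 4*p^3 + 5*p^2 - 2*p + 1))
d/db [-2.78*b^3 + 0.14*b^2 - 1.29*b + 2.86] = -8.34*b^2 + 0.28*b - 1.29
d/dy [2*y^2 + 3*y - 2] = 4*y + 3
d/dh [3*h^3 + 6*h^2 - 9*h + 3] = 9*h^2 + 12*h - 9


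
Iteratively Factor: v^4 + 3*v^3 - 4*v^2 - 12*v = (v + 3)*(v^3 - 4*v) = v*(v + 3)*(v^2 - 4) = v*(v + 2)*(v + 3)*(v - 2)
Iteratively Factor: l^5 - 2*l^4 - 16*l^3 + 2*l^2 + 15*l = (l + 1)*(l^4 - 3*l^3 - 13*l^2 + 15*l) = (l - 5)*(l + 1)*(l^3 + 2*l^2 - 3*l) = (l - 5)*(l - 1)*(l + 1)*(l^2 + 3*l) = l*(l - 5)*(l - 1)*(l + 1)*(l + 3)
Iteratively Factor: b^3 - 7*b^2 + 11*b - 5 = (b - 1)*(b^2 - 6*b + 5) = (b - 5)*(b - 1)*(b - 1)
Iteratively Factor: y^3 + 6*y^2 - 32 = (y + 4)*(y^2 + 2*y - 8) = (y + 4)^2*(y - 2)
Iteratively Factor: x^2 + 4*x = (x + 4)*(x)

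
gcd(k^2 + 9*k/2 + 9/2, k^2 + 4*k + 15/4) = k + 3/2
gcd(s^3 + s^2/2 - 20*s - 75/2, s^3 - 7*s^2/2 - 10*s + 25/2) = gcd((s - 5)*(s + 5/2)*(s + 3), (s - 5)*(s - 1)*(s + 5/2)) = s^2 - 5*s/2 - 25/2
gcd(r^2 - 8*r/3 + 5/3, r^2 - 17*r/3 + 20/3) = r - 5/3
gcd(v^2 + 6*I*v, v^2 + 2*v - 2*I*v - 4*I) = 1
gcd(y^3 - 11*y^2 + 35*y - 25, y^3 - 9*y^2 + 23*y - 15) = y^2 - 6*y + 5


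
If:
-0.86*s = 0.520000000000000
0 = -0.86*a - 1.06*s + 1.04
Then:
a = 1.95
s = -0.60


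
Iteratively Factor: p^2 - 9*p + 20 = (p - 5)*(p - 4)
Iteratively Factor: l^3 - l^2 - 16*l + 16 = (l + 4)*(l^2 - 5*l + 4) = (l - 4)*(l + 4)*(l - 1)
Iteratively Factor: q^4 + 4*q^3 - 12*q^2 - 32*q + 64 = (q - 2)*(q^3 + 6*q^2 - 32) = (q - 2)*(q + 4)*(q^2 + 2*q - 8) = (q - 2)*(q + 4)^2*(q - 2)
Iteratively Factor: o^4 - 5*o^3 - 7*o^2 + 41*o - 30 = (o - 5)*(o^3 - 7*o + 6) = (o - 5)*(o + 3)*(o^2 - 3*o + 2) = (o - 5)*(o - 1)*(o + 3)*(o - 2)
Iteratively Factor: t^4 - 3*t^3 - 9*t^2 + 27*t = (t - 3)*(t^3 - 9*t) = t*(t - 3)*(t^2 - 9) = t*(t - 3)*(t + 3)*(t - 3)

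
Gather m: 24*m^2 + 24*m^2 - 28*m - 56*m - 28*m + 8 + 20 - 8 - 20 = 48*m^2 - 112*m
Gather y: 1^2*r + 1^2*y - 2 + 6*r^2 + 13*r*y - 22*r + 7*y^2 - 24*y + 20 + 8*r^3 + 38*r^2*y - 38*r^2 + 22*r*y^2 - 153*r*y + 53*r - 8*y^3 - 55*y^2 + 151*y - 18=8*r^3 - 32*r^2 + 32*r - 8*y^3 + y^2*(22*r - 48) + y*(38*r^2 - 140*r + 128)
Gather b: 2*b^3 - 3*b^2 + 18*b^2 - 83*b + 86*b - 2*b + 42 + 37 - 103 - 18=2*b^3 + 15*b^2 + b - 42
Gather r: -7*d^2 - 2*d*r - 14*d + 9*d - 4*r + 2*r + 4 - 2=-7*d^2 - 5*d + r*(-2*d - 2) + 2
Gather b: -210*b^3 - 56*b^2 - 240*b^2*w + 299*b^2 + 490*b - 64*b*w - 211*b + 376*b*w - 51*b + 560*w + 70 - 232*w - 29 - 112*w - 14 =-210*b^3 + b^2*(243 - 240*w) + b*(312*w + 228) + 216*w + 27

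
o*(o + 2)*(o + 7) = o^3 + 9*o^2 + 14*o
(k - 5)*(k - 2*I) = k^2 - 5*k - 2*I*k + 10*I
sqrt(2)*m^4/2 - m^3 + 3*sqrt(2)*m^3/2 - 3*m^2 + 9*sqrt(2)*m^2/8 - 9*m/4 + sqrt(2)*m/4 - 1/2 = (m/2 + 1)*(m + 1/2)*(m - sqrt(2))*(sqrt(2)*m + sqrt(2)/2)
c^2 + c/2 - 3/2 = (c - 1)*(c + 3/2)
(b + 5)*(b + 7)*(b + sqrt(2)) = b^3 + sqrt(2)*b^2 + 12*b^2 + 12*sqrt(2)*b + 35*b + 35*sqrt(2)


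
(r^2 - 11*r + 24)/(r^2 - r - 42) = (-r^2 + 11*r - 24)/(-r^2 + r + 42)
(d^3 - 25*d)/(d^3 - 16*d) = (d^2 - 25)/(d^2 - 16)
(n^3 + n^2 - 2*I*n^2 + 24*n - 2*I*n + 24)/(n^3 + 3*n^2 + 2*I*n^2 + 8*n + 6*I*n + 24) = (n^2 + n*(1 - 6*I) - 6*I)/(n^2 + n*(3 - 2*I) - 6*I)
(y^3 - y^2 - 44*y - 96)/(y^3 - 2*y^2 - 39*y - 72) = (y + 4)/(y + 3)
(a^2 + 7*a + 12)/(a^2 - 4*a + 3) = (a^2 + 7*a + 12)/(a^2 - 4*a + 3)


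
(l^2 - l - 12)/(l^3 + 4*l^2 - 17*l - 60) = 1/(l + 5)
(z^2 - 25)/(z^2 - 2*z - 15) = (z + 5)/(z + 3)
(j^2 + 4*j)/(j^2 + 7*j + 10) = j*(j + 4)/(j^2 + 7*j + 10)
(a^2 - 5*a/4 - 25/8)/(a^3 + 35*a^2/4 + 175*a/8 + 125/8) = (2*a - 5)/(2*a^2 + 15*a + 25)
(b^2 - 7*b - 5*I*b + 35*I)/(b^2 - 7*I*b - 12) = (-b^2 + 7*b + 5*I*b - 35*I)/(-b^2 + 7*I*b + 12)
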